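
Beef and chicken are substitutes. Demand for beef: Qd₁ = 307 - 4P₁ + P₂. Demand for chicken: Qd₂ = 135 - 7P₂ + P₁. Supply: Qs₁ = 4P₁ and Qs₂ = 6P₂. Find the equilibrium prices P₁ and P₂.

P₁ = 4126/103, P₂ = 1387/103

Market 1: 307 - 4P₁ + P₂ = 4P₁ → 8P₁ - P₂ = 307.
Market 2: 13P₂ - P₁ = 135.
Eliminating P₂: 13×(1) + 1×(2) gives 103P₁ = 4126, so P₁ = 4126/103.
Back-substitute into (2): P₂ = (135 + 1×4126/103) / 13 = 1387/103.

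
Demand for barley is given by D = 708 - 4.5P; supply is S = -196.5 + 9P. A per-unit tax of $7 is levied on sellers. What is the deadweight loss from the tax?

Pre-tax equilibrium: P* = 67, Q* = 406.5.
Tax on sellers shifts supply to S = -196.5 + 9(P − 7) = -259.5 + 9P.
708 - 4.5P = -259.5 + 9P gives buyer price Pb = 215/3; sellers receive Ps = 215/3 − 7 = 194/3.
New quantity: Q = 708 − 4.5(215/3) = 385.5.
DWL = ½ × 7 × (406.5 − 385.5) = 73.5.

Deadweight loss = 73.5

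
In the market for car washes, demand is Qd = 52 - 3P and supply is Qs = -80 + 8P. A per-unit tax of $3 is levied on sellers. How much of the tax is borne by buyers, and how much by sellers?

Buyers bear 24/11, sellers bear 9/11

Pre-tax equilibrium: P* = 12, Q* = 16.
Tax on sellers shifts supply to Qs = -80 + 8(P − 3) = -104 + 8P.
52 - 3P = -104 + 8P gives buyer price Pb = 156/11; sellers receive Ps = 156/11 − 3 = 123/11.
New quantity: Q = 52 − 3(156/11) = 104/11.
Buyer burden = 156/11 − 12 = 24/11; seller burden = 12 − 123/11 = 9/11.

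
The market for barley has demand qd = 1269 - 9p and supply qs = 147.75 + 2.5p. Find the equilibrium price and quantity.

Set qd = qs: 1269 - 9p = 147.75 + 2.5p.
1121.25 = 11.5p, so p* = 97.5.
q* = 1269 − 9(97.5) = 391.5.

p* = 97.5, q* = 391.5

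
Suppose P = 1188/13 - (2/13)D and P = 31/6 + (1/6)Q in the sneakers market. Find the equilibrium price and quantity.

Set the two price expressions equal: 1188/13 - (2/13)Q = 31/6 + (1/6)Q.
6725/78 = (25/78)Q, so Q* = 269.
P* = 1188/13 − (2/13)(269) = 50.

P* = 50, Q* = 269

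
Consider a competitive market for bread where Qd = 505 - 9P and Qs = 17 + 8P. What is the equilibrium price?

Set Qd = Qs: 505 - 9P = 17 + 8P.
488 = 17P, so P* = 488/17.
Q* = 505 − 9(488/17) = 4193/17.

P* = 488/17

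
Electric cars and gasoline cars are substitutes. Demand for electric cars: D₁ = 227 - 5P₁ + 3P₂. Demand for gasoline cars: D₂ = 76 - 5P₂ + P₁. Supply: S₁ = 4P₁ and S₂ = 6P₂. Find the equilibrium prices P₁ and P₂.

Market 1: 227 - 5P₁ + 3P₂ = 4P₁ → 9P₁ - 3P₂ = 227.
Market 2: 11P₂ - P₁ = 76.
Eliminating P₂: 11×(1) + 3×(2) gives 96P₁ = 2725, so P₁ = 2725/96.
Back-substitute into (2): P₂ = (76 + 1×2725/96) / 11 = 911/96.

P₁ = 2725/96, P₂ = 911/96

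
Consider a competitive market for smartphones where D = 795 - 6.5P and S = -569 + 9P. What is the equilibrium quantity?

Q* = 223

Set D = S: 795 - 6.5P = -569 + 9P.
1364 = 15.5P, so P* = 88.
Q* = 795 − 6.5(88) = 223.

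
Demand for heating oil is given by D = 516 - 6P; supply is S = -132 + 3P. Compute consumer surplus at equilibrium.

Consumer surplus = 588

Equilibrium: 516 - 6P = -132 + 3P gives P* = 72, Q* = 84.
Demand choke price (D = 0): P = 86.
CS = ½(86 − 72)(84) = 588.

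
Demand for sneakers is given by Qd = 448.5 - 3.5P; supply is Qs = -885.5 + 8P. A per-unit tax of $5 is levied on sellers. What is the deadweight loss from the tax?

Pre-tax equilibrium: P* = 116, Q* = 42.5.
Tax on sellers shifts supply to Qs = -885.5 + 8(P − 5) = -925.5 + 8P.
448.5 - 3.5P = -925.5 + 8P gives buyer price Pb = 2748/23; sellers receive Ps = 2748/23 − 5 = 2633/23.
New quantity: Q = 448.5 − 3.5(2748/23) = 1395/46.
DWL = ½ × 5 × (42.5 − 1395/46) = 700/23.

Deadweight loss = 700/23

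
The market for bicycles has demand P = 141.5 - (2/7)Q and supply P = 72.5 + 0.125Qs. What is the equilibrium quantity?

Q* = 168

Set the two price expressions equal: 141.5 - (2/7)Q = 72.5 + 0.125Q.
69 = (23/56)Q, so Q* = 168.
P* = 141.5 − (2/7)(168) = 93.5.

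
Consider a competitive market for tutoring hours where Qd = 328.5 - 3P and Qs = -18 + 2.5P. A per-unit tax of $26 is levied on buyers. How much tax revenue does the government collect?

Tax revenue = 29757/11

Pre-tax equilibrium: P* = 63, Q* = 139.5.
Tax on buyers shifts demand to Qd = 328.5 − 3(P + 26) = 250.5 - 3P.
250.5 - 3P = -18 + 2.5P gives seller price Ps = 537/11; buyers pay Pb = 537/11 + 26 = 823/11.
New quantity: Q = 328.5 − 3(823/11) = 2289/22.
Revenue = 26 × 2289/22 = 29757/11.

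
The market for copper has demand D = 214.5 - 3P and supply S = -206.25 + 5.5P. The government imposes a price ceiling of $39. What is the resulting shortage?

Shortage = 89.25

Equilibrium price would be P* = 49.5, so the ceiling at 39 binds.
At P = 39: D = 214.5 − 3(39) = 97.5, S = -206.25 + 5.5(39) = 8.25.
Shortage = 97.5 − 8.25 = 89.25.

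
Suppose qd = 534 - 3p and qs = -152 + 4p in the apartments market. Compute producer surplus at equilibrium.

Equilibrium: 534 - 3p = -152 + 4p gives p* = 98, q* = 240.
Supply starts at p = 38 (where qs = 0).
PS = ½(98 − 38)(240) = 7200.

Producer surplus = 7200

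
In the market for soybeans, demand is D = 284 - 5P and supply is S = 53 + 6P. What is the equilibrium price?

P* = 21

Set D = S: 284 - 5P = 53 + 6P.
231 = 11P, so P* = 21.
Q* = 284 − 5(21) = 179.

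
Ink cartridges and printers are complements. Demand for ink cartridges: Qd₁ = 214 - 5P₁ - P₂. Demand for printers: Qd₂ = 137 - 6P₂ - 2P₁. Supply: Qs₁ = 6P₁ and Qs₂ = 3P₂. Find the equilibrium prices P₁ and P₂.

Market 1: 214 - 5P₁ - P₂ = 6P₁ → 11P₁ + P₂ = 214.
Market 2: 9P₂ + 2P₁ = 137.
Eliminating P₂: 9×(1) − 1×(2) gives 97P₁ = 1789, so P₁ = 1789/97.
Back-substitute into (2): P₂ = (137 − 2×1789/97) / 9 = 1079/97.

P₁ = 1789/97, P₂ = 1079/97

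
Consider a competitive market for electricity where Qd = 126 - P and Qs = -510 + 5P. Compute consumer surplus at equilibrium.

Equilibrium: 126 - P = -510 + 5P gives P* = 106, Q* = 20.
Demand choke price (Qd = 0): P = 126.
CS = ½(126 − 106)(20) = 200.

Consumer surplus = 200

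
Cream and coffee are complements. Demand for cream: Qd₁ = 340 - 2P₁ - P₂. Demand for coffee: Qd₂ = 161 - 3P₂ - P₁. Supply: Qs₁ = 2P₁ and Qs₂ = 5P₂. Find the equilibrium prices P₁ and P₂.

Market 1: 340 - 2P₁ - P₂ = 2P₁ → 4P₁ + P₂ = 340.
Market 2: 8P₂ + P₁ = 161.
Eliminating P₂: 8×(1) − 1×(2) gives 31P₁ = 2559, so P₁ = 2559/31.
Back-substitute into (2): P₂ = (161 − 1×2559/31) / 8 = 304/31.

P₁ = 2559/31, P₂ = 304/31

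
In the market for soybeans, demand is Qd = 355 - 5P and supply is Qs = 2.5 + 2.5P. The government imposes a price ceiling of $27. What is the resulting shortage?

Shortage = 150

Equilibrium price would be P* = 47, so the ceiling at 27 binds.
At P = 27: Qd = 355 − 5(27) = 220, Qs = 2.5 + 2.5(27) = 70.
Shortage = 220 − 70 = 150.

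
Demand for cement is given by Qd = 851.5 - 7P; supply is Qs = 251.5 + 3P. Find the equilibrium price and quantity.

P* = 60, Q* = 431.5

Set Qd = Qs: 851.5 - 7P = 251.5 + 3P.
600 = 10P, so P* = 60.
Q* = 851.5 − 7(60) = 431.5.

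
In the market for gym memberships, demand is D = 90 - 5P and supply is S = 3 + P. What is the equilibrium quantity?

Set D = S: 90 - 5P = 3 + P.
87 = 6P, so P* = 14.5.
Q* = 90 − 5(14.5) = 17.5.

Q* = 17.5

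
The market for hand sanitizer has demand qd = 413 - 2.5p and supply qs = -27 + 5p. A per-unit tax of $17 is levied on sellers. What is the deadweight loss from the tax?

Deadweight loss = 1445/6

Pre-tax equilibrium: p* = 176/3, q* = 799/3.
Tax on sellers shifts supply to qs = -27 + 5(p − 17) = -112 + 5p.
413 - 2.5p = -112 + 5p gives buyer price pb = 70; sellers receive ps = 70 − 17 = 53.
New quantity: q = 413 − 2.5(70) = 238.
DWL = ½ × 17 × (799/3 − 238) = 1445/6.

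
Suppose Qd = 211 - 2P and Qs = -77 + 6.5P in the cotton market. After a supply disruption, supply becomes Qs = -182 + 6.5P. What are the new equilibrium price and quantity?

P' = 786/17, Q' = 2015/17

Original equilibrium: P* = 576/17, Q* = 2435/17.
New equilibrium: 211 - 2P = -182 + 6.5P, so 393 = 8.5P and P' = 786/17; Q' = 211 − 2(786/17) = 2015/17.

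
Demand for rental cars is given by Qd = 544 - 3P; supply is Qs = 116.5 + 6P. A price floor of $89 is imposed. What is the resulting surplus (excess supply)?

Equilibrium price would be P* = 47.5, so the floor at 89 binds.
At P = 89: Qd = 277, Qs = 650.5.
Surplus = 650.5 − 277 = 373.5.

Surplus = 373.5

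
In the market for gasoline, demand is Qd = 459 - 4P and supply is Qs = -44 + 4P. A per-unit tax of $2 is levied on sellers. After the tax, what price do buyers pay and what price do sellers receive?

Pre-tax equilibrium: P* = 62.875, Q* = 207.5.
Tax on sellers shifts supply to Qs = -44 + 4(P − 2) = -52 + 4P.
459 - 4P = -52 + 4P gives buyer price Pb = 63.875; sellers receive Ps = 63.875 − 2 = 61.875.
New quantity: Q = 459 − 4(63.875) = 203.5.

Buyers pay $63.875, sellers receive $61.875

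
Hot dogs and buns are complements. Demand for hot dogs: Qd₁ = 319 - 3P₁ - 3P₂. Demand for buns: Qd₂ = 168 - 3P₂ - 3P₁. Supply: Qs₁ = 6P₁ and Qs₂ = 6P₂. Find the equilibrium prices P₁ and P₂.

P₁ = 32.875, P₂ = 185/24

Market 1: 319 - 3P₁ - 3P₂ = 6P₁ → 9P₁ + 3P₂ = 319.
Market 2: 9P₂ + 3P₁ = 168.
Eliminating P₂: 9×(1) − 3×(2) gives 72P₁ = 2367, so P₁ = 32.875.
Back-substitute into (2): P₂ = (168 − 3×32.875) / 9 = 185/24.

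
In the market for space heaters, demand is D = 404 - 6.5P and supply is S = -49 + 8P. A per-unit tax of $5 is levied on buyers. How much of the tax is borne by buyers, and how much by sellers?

Pre-tax equilibrium: P* = 906/29, Q* = 5827/29.
Tax on buyers shifts demand to D = 404 − 6.5(P + 5) = 371.5 - 6.5P.
371.5 - 6.5P = -49 + 8P gives seller price Ps = 29; buyers pay Pb = 29 + 5 = 34.
New quantity: Q = 404 − 6.5(34) = 183.
Buyer burden = 34 − 906/29 = 80/29; seller burden = 906/29 − 29 = 65/29.

Buyers bear 80/29, sellers bear 65/29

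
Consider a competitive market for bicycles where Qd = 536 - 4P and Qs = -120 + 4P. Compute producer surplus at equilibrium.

Producer surplus = 5408

Equilibrium: 536 - 4P = -120 + 4P gives P* = 82, Q* = 208.
Supply starts at P = 30 (where Qs = 0).
PS = ½(82 − 30)(208) = 5408.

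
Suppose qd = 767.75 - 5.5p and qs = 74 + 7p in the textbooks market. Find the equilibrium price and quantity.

p* = 55.5, q* = 462.5

Set qd = qs: 767.75 - 5.5p = 74 + 7p.
693.75 = 12.5p, so p* = 55.5.
q* = 767.75 − 5.5(55.5) = 462.5.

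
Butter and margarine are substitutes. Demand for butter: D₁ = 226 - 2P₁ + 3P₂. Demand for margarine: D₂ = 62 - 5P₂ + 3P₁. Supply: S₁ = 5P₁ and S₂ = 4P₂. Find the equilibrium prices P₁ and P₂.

Market 1: 226 - 2P₁ + 3P₂ = 5P₁ → 7P₁ - 3P₂ = 226.
Market 2: 9P₂ - 3P₁ = 62.
Eliminating P₂: 9×(1) + 3×(2) gives 54P₁ = 2220, so P₁ = 370/9.
Back-substitute into (2): P₂ = (62 + 3×370/9) / 9 = 556/27.

P₁ = 370/9, P₂ = 556/27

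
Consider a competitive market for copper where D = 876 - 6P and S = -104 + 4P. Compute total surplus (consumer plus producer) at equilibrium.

Total surplus = 17280

Equilibrium: 876 - 6P = -104 + 4P gives P* = 98, Q* = 288.
Demand choke price: P = 146; supply starts at P = 26.
CS = ½(146 − 98)(288) = 6912; PS = ½(98 − 26)(288) = 10368.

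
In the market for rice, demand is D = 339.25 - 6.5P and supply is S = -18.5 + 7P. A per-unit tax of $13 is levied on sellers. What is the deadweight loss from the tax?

Deadweight loss = 15379/54

Pre-tax equilibrium: P* = 26.5, Q* = 167.
Tax on sellers shifts supply to S = -18.5 + 7(P − 13) = -109.5 + 7P.
339.25 - 6.5P = -109.5 + 7P gives buyer price Pb = 1795/54; sellers receive Ps = 1795/54 − 13 = 1093/54.
New quantity: Q = 339.25 − 6.5(1795/54) = 3326/27.
DWL = ½ × 13 × (167 − 3326/27) = 15379/54.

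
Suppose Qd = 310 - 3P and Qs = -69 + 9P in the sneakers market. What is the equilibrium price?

Set Qd = Qs: 310 - 3P = -69 + 9P.
379 = 12P, so P* = 379/12.
Q* = 310 − 3(379/12) = 215.25.

P* = 379/12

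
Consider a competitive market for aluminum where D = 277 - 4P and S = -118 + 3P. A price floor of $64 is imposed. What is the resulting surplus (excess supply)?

Equilibrium price would be P* = 395/7, so the floor at 64 binds.
At P = 64: D = 21, S = 74.
Surplus = 74 − 21 = 53.

Surplus = 53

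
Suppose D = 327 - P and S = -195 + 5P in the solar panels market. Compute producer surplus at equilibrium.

Equilibrium: 327 - P = -195 + 5P gives P* = 87, Q* = 240.
Supply starts at P = 39 (where S = 0).
PS = ½(87 − 39)(240) = 5760.

Producer surplus = 5760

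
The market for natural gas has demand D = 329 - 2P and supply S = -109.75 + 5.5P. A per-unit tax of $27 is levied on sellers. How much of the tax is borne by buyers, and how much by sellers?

Buyers bear $19.8, sellers bear $7.2

Pre-tax equilibrium: P* = 58.5, Q* = 212.
Tax on sellers shifts supply to S = -109.75 + 5.5(P − 27) = -258.25 + 5.5P.
329 - 2P = -258.25 + 5.5P gives buyer price Pb = 78.3; sellers receive Ps = 78.3 − 27 = 51.3.
New quantity: Q = 329 − 2(78.3) = 172.4.
Buyer burden = 78.3 − 58.5 = 19.8; seller burden = 58.5 − 51.3 = 7.2.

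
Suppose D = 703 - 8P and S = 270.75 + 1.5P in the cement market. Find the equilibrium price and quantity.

P* = 45.5, Q* = 339

Set D = S: 703 - 8P = 270.75 + 1.5P.
432.25 = 9.5P, so P* = 45.5.
Q* = 703 − 8(45.5) = 339.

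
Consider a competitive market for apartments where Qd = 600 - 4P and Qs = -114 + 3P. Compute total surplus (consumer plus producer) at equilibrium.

Total surplus = 10752

Equilibrium: 600 - 4P = -114 + 3P gives P* = 102, Q* = 192.
Demand choke price: P = 150; supply starts at P = 38.
CS = ½(150 − 102)(192) = 4608; PS = ½(102 − 38)(192) = 6144.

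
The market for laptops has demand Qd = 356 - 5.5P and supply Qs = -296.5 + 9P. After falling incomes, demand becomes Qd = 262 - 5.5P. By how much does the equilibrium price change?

ΔP = -188/29

Original equilibrium: P* = 45, Q* = 108.5.
New equilibrium: 262 - 5.5P = -296.5 + 9P, so 558.5 = 14.5P and P' = 1117/29; Q' = 262 − 5.5(1117/29) = 2909/58.
Change in price: 1117/29 − 45 = -188/29.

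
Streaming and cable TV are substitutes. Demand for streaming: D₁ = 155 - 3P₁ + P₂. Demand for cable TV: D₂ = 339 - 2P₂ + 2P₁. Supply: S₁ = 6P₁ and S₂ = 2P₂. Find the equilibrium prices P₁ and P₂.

Market 1: 155 - 3P₁ + P₂ = 6P₁ → 9P₁ - P₂ = 155.
Market 2: 4P₂ - 2P₁ = 339.
Eliminating P₂: 4×(1) + 1×(2) gives 34P₁ = 959, so P₁ = 959/34.
Back-substitute into (2): P₂ = (339 + 2×959/34) / 4 = 3361/34.

P₁ = 959/34, P₂ = 3361/34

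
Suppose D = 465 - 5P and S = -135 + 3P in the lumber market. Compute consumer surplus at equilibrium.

Equilibrium: 465 - 5P = -135 + 3P gives P* = 75, Q* = 90.
Demand choke price (D = 0): P = 93.
CS = ½(93 − 75)(90) = 810.

Consumer surplus = 810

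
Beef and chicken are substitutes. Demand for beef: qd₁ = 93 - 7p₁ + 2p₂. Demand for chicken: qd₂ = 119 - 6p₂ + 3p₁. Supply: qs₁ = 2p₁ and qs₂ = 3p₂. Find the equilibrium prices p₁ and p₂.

Market 1: 93 - 7p₁ + 2p₂ = 2p₁ → 9p₁ - 2p₂ = 93.
Market 2: 9p₂ - 3p₁ = 119.
Eliminating p₂: 9×(1) + 2×(2) gives 75p₁ = 1075, so p₁ = 43/3.
Back-substitute into (2): p₂ = (119 + 3×43/3) / 9 = 18.

p₁ = 43/3, p₂ = 18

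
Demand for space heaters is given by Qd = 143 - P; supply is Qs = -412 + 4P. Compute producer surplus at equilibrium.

Producer surplus = 128

Equilibrium: 143 - P = -412 + 4P gives P* = 111, Q* = 32.
Supply starts at P = 103 (where Qs = 0).
PS = ½(111 − 103)(32) = 128.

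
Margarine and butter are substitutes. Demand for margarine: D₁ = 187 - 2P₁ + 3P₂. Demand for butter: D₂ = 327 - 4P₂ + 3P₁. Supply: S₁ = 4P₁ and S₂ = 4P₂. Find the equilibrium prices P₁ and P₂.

P₁ = 2477/39, P₂ = 841/13

Market 1: 187 - 2P₁ + 3P₂ = 4P₁ → 6P₁ - 3P₂ = 187.
Market 2: 8P₂ - 3P₁ = 327.
Eliminating P₂: 8×(1) + 3×(2) gives 39P₁ = 2477, so P₁ = 2477/39.
Back-substitute into (2): P₂ = (327 + 3×2477/39) / 8 = 841/13.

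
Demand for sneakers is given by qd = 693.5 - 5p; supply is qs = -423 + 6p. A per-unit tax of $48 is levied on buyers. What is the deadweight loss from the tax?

Pre-tax equilibrium: p* = 101.5, q* = 186.
Tax on buyers shifts demand to qd = 693.5 − 5(p + 48) = 453.5 - 5p.
453.5 - 5p = -423 + 6p gives seller price ps = 1753/22; buyers pay pb = 1753/22 + 48 = 2809/22.
New quantity: q = 693.5 − 5(2809/22) = 606/11.
DWL = ½ × 48 × (186 − 606/11) = 34560/11.

Deadweight loss = 34560/11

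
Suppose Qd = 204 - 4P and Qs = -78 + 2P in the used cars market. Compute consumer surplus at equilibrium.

Equilibrium: 204 - 4P = -78 + 2P gives P* = 47, Q* = 16.
Demand choke price (Qd = 0): P = 51.
CS = ½(51 − 47)(16) = 32.

Consumer surplus = 32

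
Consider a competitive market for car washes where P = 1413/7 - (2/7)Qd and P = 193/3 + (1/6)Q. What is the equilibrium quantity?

Q* = 304

Set the two price expressions equal: 1413/7 - (2/7)Q = 193/3 + (1/6)Q.
2888/21 = (19/42)Q, so Q* = 304.
P* = 1413/7 − (2/7)(304) = 115.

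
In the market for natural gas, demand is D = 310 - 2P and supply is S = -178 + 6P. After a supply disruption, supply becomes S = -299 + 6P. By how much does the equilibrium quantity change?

Original equilibrium: P* = 61, Q* = 188.
New equilibrium: 310 - 2P = -299 + 6P, so 609 = 8P and P' = 76.125; Q' = 310 − 2(76.125) = 157.75.
Change in quantity: 157.75 − 188 = -30.25.

ΔQ = -30.25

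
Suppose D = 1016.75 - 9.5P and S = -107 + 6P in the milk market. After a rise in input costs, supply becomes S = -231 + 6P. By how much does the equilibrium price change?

Original equilibrium: P* = 72.5, Q* = 328.
New equilibrium: 1016.75 - 9.5P = -231 + 6P, so 1247.75 = 15.5P and P' = 80.5; Q' = 1016.75 − 9.5(80.5) = 252.
Change in price: 80.5 − 72.5 = 8.

ΔP = 8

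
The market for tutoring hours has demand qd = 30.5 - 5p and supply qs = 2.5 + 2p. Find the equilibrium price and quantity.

p* = 4, q* = 10.5

Set qd = qs: 30.5 - 5p = 2.5 + 2p.
28 = 7p, so p* = 4.
q* = 30.5 − 5(4) = 10.5.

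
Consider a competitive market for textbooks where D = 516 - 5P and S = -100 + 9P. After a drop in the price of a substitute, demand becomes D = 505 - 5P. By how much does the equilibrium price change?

ΔP = -11/14

Original equilibrium: P* = 44, Q* = 296.
New equilibrium: 505 - 5P = -100 + 9P, so 605 = 14P and P' = 605/14; Q' = 505 − 5(605/14) = 4045/14.
Change in price: 605/14 − 44 = -11/14.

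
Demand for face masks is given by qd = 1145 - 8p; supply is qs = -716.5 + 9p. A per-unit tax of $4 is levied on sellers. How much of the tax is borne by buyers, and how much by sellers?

Pre-tax equilibrium: p* = 109.5, q* = 269.
Tax on sellers shifts supply to qs = -716.5 + 9(p − 4) = -752.5 + 9p.
1145 - 8p = -752.5 + 9p gives buyer price pb = 3795/34; sellers receive ps = 3795/34 − 4 = 3659/34.
New quantity: q = 1145 − 8(3795/34) = 4285/17.
Buyer burden = 3795/34 − 109.5 = 36/17; seller burden = 109.5 − 3659/34 = 32/17.

Buyers bear 36/17, sellers bear 32/17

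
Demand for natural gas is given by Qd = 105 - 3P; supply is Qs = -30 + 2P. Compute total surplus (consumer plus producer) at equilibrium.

Total surplus = 240

Equilibrium: 105 - 3P = -30 + 2P gives P* = 27, Q* = 24.
Demand choke price: P = 35; supply starts at P = 15.
CS = ½(35 − 27)(24) = 96; PS = ½(27 − 15)(24) = 144.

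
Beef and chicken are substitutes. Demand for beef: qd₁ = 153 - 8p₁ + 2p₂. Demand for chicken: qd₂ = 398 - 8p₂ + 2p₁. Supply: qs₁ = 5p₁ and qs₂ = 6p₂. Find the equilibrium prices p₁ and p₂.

Market 1: 153 - 8p₁ + 2p₂ = 5p₁ → 13p₁ - 2p₂ = 153.
Market 2: 14p₂ - 2p₁ = 398.
Eliminating p₂: 14×(1) + 2×(2) gives 178p₁ = 2938, so p₁ = 1469/89.
Back-substitute into (2): p₂ = (398 + 2×1469/89) / 14 = 2740/89.

p₁ = 1469/89, p₂ = 2740/89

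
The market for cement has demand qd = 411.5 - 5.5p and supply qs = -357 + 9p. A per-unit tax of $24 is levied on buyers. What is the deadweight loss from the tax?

Pre-tax equilibrium: p* = 53, q* = 120.
Tax on buyers shifts demand to qd = 411.5 − 5.5(p + 24) = 279.5 - 5.5p.
279.5 - 5.5p = -357 + 9p gives seller price ps = 1273/29; buyers pay pb = 1273/29 + 24 = 1969/29.
New quantity: q = 411.5 − 5.5(1969/29) = 1104/29.
DWL = ½ × 24 × (120 − 1104/29) = 28512/29.

Deadweight loss = 28512/29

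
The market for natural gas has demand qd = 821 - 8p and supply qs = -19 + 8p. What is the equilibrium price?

p* = 52.5

Set qd = qs: 821 - 8p = -19 + 8p.
840 = 16p, so p* = 52.5.
q* = 821 − 8(52.5) = 401.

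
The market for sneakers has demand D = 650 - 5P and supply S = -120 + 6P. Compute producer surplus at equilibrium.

Producer surplus = 7500

Equilibrium: 650 - 5P = -120 + 6P gives P* = 70, Q* = 300.
Supply starts at P = 20 (where S = 0).
PS = ½(70 − 20)(300) = 7500.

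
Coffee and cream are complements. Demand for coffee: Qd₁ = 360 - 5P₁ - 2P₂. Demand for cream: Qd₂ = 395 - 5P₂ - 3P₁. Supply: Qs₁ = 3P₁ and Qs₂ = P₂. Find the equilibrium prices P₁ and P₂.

Market 1: 360 - 5P₁ - 2P₂ = 3P₁ → 8P₁ + 2P₂ = 360.
Market 2: 6P₂ + 3P₁ = 395.
Eliminating P₂: 6×(1) − 2×(2) gives 42P₁ = 1370, so P₁ = 685/21.
Back-substitute into (2): P₂ = (395 − 3×685/21) / 6 = 1040/21.

P₁ = 685/21, P₂ = 1040/21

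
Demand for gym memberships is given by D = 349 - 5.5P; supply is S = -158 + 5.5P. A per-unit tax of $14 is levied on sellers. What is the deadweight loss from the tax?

Pre-tax equilibrium: P* = 507/11, Q* = 95.5.
Tax on sellers shifts supply to S = -158 + 5.5(P − 14) = -235 + 5.5P.
349 - 5.5P = -235 + 5.5P gives buyer price Pb = 584/11; sellers receive Ps = 584/11 − 14 = 430/11.
New quantity: Q = 349 − 5.5(584/11) = 57.
DWL = ½ × 14 × (95.5 − 57) = 269.5.

Deadweight loss = 269.5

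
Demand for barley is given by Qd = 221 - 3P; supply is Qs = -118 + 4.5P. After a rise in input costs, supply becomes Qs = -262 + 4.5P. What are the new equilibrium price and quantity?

Original equilibrium: P* = 45.2, Q* = 85.4.
New equilibrium: 221 - 3P = -262 + 4.5P, so 483 = 7.5P and P' = 64.4; Q' = 221 − 3(64.4) = 27.8.

P' = 64.4, Q' = 27.8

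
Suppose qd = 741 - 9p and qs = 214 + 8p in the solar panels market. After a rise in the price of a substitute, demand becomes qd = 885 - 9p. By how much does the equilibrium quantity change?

Original equilibrium: p* = 31, q* = 462.
New equilibrium: 885 - 9p = 214 + 8p, so 671 = 17p and p' = 671/17; q' = 885 − 9(671/17) = 9006/17.
Change in quantity: 9006/17 − 462 = 1152/17.

Δq = 1152/17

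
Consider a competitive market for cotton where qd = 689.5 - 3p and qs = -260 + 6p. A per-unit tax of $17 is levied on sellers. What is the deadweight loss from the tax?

Deadweight loss = 289

Pre-tax equilibrium: p* = 105.5, q* = 373.
Tax on sellers shifts supply to qs = -260 + 6(p − 17) = -362 + 6p.
689.5 - 3p = -362 + 6p gives buyer price pb = 701/6; sellers receive ps = 701/6 − 17 = 599/6.
New quantity: q = 689.5 − 3(701/6) = 339.
DWL = ½ × 17 × (373 − 339) = 289.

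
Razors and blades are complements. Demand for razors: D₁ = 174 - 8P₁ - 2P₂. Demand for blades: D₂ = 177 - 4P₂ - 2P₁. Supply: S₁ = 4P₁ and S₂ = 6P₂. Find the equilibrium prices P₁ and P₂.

Market 1: 174 - 8P₁ - 2P₂ = 4P₁ → 12P₁ + 2P₂ = 174.
Market 2: 10P₂ + 2P₁ = 177.
Eliminating P₂: 10×(1) − 2×(2) gives 116P₁ = 1386, so P₁ = 693/58.
Back-substitute into (2): P₂ = (177 − 2×693/58) / 10 = 444/29.

P₁ = 693/58, P₂ = 444/29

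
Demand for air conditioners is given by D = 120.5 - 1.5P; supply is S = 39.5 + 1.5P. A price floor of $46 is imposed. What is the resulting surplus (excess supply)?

Equilibrium price would be P* = 27, so the floor at 46 binds.
At P = 46: D = 51.5, S = 108.5.
Surplus = 108.5 − 51.5 = 57.

Surplus = 57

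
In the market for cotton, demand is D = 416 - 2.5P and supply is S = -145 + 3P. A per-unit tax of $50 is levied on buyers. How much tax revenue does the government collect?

Tax revenue = 51050/11

Pre-tax equilibrium: P* = 102, Q* = 161.
Tax on buyers shifts demand to D = 416 − 2.5(P + 50) = 291 - 2.5P.
291 - 2.5P = -145 + 3P gives seller price Ps = 872/11; buyers pay Pb = 872/11 + 50 = 1422/11.
New quantity: Q = 416 − 2.5(1422/11) = 1021/11.
Revenue = 50 × 1021/11 = 51050/11.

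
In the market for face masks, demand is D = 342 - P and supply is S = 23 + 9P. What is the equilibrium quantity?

Set D = S: 342 - P = 23 + 9P.
319 = 10P, so P* = 31.9.
Q* = 342 − 1(31.9) = 310.1.

Q* = 310.1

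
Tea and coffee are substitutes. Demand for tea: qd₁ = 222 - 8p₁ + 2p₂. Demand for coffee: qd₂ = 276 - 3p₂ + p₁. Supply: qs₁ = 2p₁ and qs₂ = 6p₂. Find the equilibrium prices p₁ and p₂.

p₁ = 1275/44, p₂ = 1491/44

Market 1: 222 - 8p₁ + 2p₂ = 2p₁ → 10p₁ - 2p₂ = 222.
Market 2: 9p₂ - p₁ = 276.
Eliminating p₂: 9×(1) + 2×(2) gives 88p₁ = 2550, so p₁ = 1275/44.
Back-substitute into (2): p₂ = (276 + 1×1275/44) / 9 = 1491/44.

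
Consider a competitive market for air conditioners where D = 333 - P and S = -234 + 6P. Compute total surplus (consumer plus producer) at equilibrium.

Equilibrium: 333 - P = -234 + 6P gives P* = 81, Q* = 252.
Demand choke price: P = 333; supply starts at P = 39.
CS = ½(333 − 81)(252) = 31752; PS = ½(81 − 39)(252) = 5292.

Total surplus = 37044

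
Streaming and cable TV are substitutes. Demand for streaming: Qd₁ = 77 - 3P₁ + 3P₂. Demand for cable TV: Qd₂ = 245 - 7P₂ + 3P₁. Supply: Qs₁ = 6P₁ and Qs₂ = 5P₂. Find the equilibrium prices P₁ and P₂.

Market 1: 77 - 3P₁ + 3P₂ = 6P₁ → 9P₁ - 3P₂ = 77.
Market 2: 12P₂ - 3P₁ = 245.
Eliminating P₂: 12×(1) + 3×(2) gives 99P₁ = 1659, so P₁ = 553/33.
Back-substitute into (2): P₂ = (245 + 3×553/33) / 12 = 812/33.

P₁ = 553/33, P₂ = 812/33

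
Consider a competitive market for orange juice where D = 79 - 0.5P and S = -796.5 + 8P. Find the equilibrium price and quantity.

P* = 103, Q* = 27.5

Set D = S: 79 - 0.5P = -796.5 + 8P.
875.5 = 8.5P, so P* = 103.
Q* = 79 − 0.5(103) = 27.5.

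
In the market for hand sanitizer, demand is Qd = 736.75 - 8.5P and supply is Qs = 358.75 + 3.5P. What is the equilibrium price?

P* = 31.5

Set Qd = Qs: 736.75 - 8.5P = 358.75 + 3.5P.
378 = 12P, so P* = 31.5.
Q* = 736.75 − 8.5(31.5) = 469.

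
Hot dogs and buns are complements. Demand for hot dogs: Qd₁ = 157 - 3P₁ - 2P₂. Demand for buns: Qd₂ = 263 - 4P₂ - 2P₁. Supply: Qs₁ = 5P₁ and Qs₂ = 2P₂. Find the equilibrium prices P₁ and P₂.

P₁ = 104/11, P₂ = 895/22

Market 1: 157 - 3P₁ - 2P₂ = 5P₁ → 8P₁ + 2P₂ = 157.
Market 2: 6P₂ + 2P₁ = 263.
Eliminating P₂: 6×(1) − 2×(2) gives 44P₁ = 416, so P₁ = 104/11.
Back-substitute into (2): P₂ = (263 − 2×104/11) / 6 = 895/22.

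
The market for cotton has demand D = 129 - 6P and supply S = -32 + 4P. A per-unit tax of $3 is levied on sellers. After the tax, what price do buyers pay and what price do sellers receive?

Pre-tax equilibrium: P* = 16.1, Q* = 32.4.
Tax on sellers shifts supply to S = -32 + 4(P − 3) = -44 + 4P.
129 - 6P = -44 + 4P gives buyer price Pb = 17.3; sellers receive Ps = 17.3 − 3 = 14.3.
New quantity: Q = 129 − 6(17.3) = 25.2.

Buyers pay $17.3, sellers receive $14.3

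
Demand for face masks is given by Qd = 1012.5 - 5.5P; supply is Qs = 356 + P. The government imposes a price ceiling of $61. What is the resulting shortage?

Shortage = 260

Equilibrium price would be P* = 101, so the ceiling at 61 binds.
At P = 61: Qd = 1012.5 − 5.5(61) = 677, Qs = 356 + 1(61) = 417.
Shortage = 677 − 417 = 260.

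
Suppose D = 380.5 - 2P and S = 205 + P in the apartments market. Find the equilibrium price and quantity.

Set D = S: 380.5 - 2P = 205 + P.
175.5 = 3P, so P* = 58.5.
Q* = 380.5 − 2(58.5) = 263.5.

P* = 58.5, Q* = 263.5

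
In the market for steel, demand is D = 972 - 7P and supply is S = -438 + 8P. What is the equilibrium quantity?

Set D = S: 972 - 7P = -438 + 8P.
1410 = 15P, so P* = 94.
Q* = 972 − 7(94) = 314.

Q* = 314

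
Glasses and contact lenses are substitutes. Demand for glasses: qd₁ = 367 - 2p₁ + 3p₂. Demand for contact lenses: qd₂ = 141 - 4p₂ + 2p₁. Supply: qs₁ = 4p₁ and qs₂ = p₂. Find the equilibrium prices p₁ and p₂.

Market 1: 367 - 2p₁ + 3p₂ = 4p₁ → 6p₁ - 3p₂ = 367.
Market 2: 5p₂ - 2p₁ = 141.
Eliminating p₂: 5×(1) + 3×(2) gives 24p₁ = 2258, so p₁ = 1129/12.
Back-substitute into (2): p₂ = (141 + 2×1129/12) / 5 = 395/6.

p₁ = 1129/12, p₂ = 395/6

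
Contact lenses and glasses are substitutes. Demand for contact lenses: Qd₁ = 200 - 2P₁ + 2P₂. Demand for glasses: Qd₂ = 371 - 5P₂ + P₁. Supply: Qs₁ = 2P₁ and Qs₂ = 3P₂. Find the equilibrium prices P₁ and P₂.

Market 1: 200 - 2P₁ + 2P₂ = 2P₁ → 4P₁ - 2P₂ = 200.
Market 2: 8P₂ - P₁ = 371.
Eliminating P₂: 8×(1) + 2×(2) gives 30P₁ = 2342, so P₁ = 1171/15.
Back-substitute into (2): P₂ = (371 + 1×1171/15) / 8 = 842/15.

P₁ = 1171/15, P₂ = 842/15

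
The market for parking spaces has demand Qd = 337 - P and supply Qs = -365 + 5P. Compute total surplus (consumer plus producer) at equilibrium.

Equilibrium: 337 - P = -365 + 5P gives P* = 117, Q* = 220.
Demand choke price: P = 337; supply starts at P = 73.
CS = ½(337 − 117)(220) = 24200; PS = ½(117 − 73)(220) = 4840.

Total surplus = 29040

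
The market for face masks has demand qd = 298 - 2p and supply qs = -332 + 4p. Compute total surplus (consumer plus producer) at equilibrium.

Total surplus = 2904

Equilibrium: 298 - 2p = -332 + 4p gives p* = 105, q* = 88.
Demand choke price: p = 149; supply starts at p = 83.
CS = ½(149 − 105)(88) = 1936; PS = ½(105 − 83)(88) = 968.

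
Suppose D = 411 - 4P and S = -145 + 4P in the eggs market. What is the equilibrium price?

P* = 69.5

Set D = S: 411 - 4P = -145 + 4P.
556 = 8P, so P* = 69.5.
Q* = 411 − 4(69.5) = 133.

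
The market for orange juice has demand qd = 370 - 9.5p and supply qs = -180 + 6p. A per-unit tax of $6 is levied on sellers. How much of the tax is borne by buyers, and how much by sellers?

Pre-tax equilibrium: p* = 1100/31, q* = 1020/31.
Tax on sellers shifts supply to qs = -180 + 6(p − 6) = -216 + 6p.
370 - 9.5p = -216 + 6p gives buyer price pb = 1172/31; sellers receive ps = 1172/31 − 6 = 986/31.
New quantity: q = 370 − 9.5(1172/31) = 336/31.
Buyer burden = 1172/31 − 1100/31 = 72/31; seller burden = 1100/31 − 986/31 = 114/31.

Buyers bear 72/31, sellers bear 114/31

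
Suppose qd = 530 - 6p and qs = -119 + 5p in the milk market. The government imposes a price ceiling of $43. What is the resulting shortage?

Equilibrium price would be p* = 59, so the ceiling at 43 binds.
At p = 43: qd = 530 − 6(43) = 272, qs = -119 + 5(43) = 96.
Shortage = 272 − 96 = 176.

Shortage = 176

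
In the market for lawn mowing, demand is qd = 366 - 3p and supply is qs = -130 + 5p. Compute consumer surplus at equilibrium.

Equilibrium: 366 - 3p = -130 + 5p gives p* = 62, q* = 180.
Demand choke price (qd = 0): p = 122.
CS = ½(122 − 62)(180) = 5400.

Consumer surplus = 5400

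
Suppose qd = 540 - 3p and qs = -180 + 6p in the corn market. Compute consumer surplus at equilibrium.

Consumer surplus = 15000

Equilibrium: 540 - 3p = -180 + 6p gives p* = 80, q* = 300.
Demand choke price (qd = 0): p = 180.
CS = ½(180 − 80)(300) = 15000.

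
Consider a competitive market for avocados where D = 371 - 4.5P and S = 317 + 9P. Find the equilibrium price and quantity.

P* = 4, Q* = 353

Set D = S: 371 - 4.5P = 317 + 9P.
54 = 13.5P, so P* = 4.
Q* = 371 − 4.5(4) = 353.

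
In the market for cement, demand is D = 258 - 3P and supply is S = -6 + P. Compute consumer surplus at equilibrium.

Equilibrium: 258 - 3P = -6 + P gives P* = 66, Q* = 60.
Demand choke price (D = 0): P = 86.
CS = ½(86 − 66)(60) = 600.

Consumer surplus = 600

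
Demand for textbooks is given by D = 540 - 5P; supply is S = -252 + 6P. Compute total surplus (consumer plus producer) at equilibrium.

Equilibrium: 540 - 5P = -252 + 6P gives P* = 72, Q* = 180.
Demand choke price: P = 108; supply starts at P = 42.
CS = ½(108 − 72)(180) = 3240; PS = ½(72 − 42)(180) = 2700.

Total surplus = 5940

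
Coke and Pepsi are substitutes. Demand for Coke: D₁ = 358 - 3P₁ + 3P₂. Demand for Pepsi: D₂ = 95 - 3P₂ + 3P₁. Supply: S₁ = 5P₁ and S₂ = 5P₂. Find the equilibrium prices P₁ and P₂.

Market 1: 358 - 3P₁ + 3P₂ = 5P₁ → 8P₁ - 3P₂ = 358.
Market 2: 8P₂ - 3P₁ = 95.
Eliminating P₂: 8×(1) + 3×(2) gives 55P₁ = 3149, so P₁ = 3149/55.
Back-substitute into (2): P₂ = (95 + 3×3149/55) / 8 = 1834/55.

P₁ = 3149/55, P₂ = 1834/55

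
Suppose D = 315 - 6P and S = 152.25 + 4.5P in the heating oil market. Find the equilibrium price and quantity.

Set D = S: 315 - 6P = 152.25 + 4.5P.
162.75 = 10.5P, so P* = 15.5.
Q* = 315 − 6(15.5) = 222.

P* = 15.5, Q* = 222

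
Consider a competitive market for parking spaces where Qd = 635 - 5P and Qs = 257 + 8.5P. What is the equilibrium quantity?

Set Qd = Qs: 635 - 5P = 257 + 8.5P.
378 = 13.5P, so P* = 28.
Q* = 635 − 5(28) = 495.

Q* = 495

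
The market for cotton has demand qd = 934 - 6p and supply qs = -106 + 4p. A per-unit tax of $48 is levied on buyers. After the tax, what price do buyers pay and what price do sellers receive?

Buyers pay $123.2, sellers receive $75.2

Pre-tax equilibrium: p* = 104, q* = 310.
Tax on buyers shifts demand to qd = 934 − 6(p + 48) = 646 - 6p.
646 - 6p = -106 + 4p gives seller price ps = 75.2; buyers pay pb = 75.2 + 48 = 123.2.
New quantity: q = 934 − 6(123.2) = 194.8.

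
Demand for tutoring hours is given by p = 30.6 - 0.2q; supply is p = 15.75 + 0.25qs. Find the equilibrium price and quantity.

p* = 24, q* = 33

Set the two price expressions equal: 30.6 - 0.2q = 15.75 + 0.25q.
14.85 = 0.45q, so q* = 33.
p* = 30.6 − (0.2)(33) = 24.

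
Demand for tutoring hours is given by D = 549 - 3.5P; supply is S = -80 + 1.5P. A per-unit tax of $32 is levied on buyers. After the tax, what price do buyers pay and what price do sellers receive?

Pre-tax equilibrium: P* = 125.8, Q* = 108.7.
Tax on buyers shifts demand to D = 549 − 3.5(P + 32) = 437 - 3.5P.
437 - 3.5P = -80 + 1.5P gives seller price Ps = 103.4; buyers pay Pb = 103.4 + 32 = 135.4.
New quantity: Q = 549 − 3.5(135.4) = 75.1.

Buyers pay $135.4, sellers receive $103.4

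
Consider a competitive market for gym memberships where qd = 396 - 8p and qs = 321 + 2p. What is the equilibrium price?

Set qd = qs: 396 - 8p = 321 + 2p.
75 = 10p, so p* = 7.5.
q* = 396 − 8(7.5) = 336.

p* = 7.5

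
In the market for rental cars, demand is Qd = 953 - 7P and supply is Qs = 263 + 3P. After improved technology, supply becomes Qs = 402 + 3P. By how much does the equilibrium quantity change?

Original equilibrium: P* = 69, Q* = 470.
New equilibrium: 953 - 7P = 402 + 3P, so 551 = 10P and P' = 55.1; Q' = 953 − 7(55.1) = 567.3.
Change in quantity: 567.3 − 470 = 97.3.

ΔQ = 97.3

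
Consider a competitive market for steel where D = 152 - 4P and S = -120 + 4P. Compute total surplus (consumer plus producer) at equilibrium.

Equilibrium: 152 - 4P = -120 + 4P gives P* = 34, Q* = 16.
Demand choke price: P = 38; supply starts at P = 30.
CS = ½(38 − 34)(16) = 32; PS = ½(34 − 30)(16) = 32.

Total surplus = 64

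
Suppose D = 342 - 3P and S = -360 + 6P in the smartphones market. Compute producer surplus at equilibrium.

Equilibrium: 342 - 3P = -360 + 6P gives P* = 78, Q* = 108.
Supply starts at P = 60 (where S = 0).
PS = ½(78 − 60)(108) = 972.

Producer surplus = 972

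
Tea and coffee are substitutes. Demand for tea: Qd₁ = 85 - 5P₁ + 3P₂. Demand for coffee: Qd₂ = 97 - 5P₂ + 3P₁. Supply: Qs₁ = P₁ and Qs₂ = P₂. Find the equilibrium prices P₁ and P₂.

Market 1: 85 - 5P₁ + 3P₂ = P₁ → 6P₁ - 3P₂ = 85.
Market 2: 6P₂ - 3P₁ = 97.
Eliminating P₂: 6×(1) + 3×(2) gives 27P₁ = 801, so P₁ = 89/3.
Back-substitute into (2): P₂ = (97 + 3×89/3) / 6 = 31.

P₁ = 89/3, P₂ = 31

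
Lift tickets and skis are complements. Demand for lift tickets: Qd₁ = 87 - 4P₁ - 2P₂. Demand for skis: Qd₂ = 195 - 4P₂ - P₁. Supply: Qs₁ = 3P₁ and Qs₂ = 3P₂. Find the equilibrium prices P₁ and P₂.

P₁ = 219/47, P₂ = 1278/47

Market 1: 87 - 4P₁ - 2P₂ = 3P₁ → 7P₁ + 2P₂ = 87.
Market 2: 7P₂ + P₁ = 195.
Eliminating P₂: 7×(1) − 2×(2) gives 47P₁ = 219, so P₁ = 219/47.
Back-substitute into (2): P₂ = (195 − 1×219/47) / 7 = 1278/47.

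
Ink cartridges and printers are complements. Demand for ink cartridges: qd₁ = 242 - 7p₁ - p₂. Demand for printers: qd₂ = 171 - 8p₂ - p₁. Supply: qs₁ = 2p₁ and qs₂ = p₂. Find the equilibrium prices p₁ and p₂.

Market 1: 242 - 7p₁ - p₂ = 2p₁ → 9p₁ + p₂ = 242.
Market 2: 9p₂ + p₁ = 171.
Eliminating p₂: 9×(1) − 1×(2) gives 80p₁ = 2007, so p₁ = 25.0875.
Back-substitute into (2): p₂ = (171 − 1×25.0875) / 9 = 16.2125.

p₁ = 25.0875, p₂ = 16.2125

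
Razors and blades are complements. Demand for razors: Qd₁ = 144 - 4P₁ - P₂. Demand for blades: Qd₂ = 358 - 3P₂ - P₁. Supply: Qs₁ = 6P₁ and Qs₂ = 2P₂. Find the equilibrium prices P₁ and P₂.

Market 1: 144 - 4P₁ - P₂ = 6P₁ → 10P₁ + P₂ = 144.
Market 2: 5P₂ + P₁ = 358.
Eliminating P₂: 5×(1) − 1×(2) gives 49P₁ = 362, so P₁ = 362/49.
Back-substitute into (2): P₂ = (358 − 1×362/49) / 5 = 3436/49.

P₁ = 362/49, P₂ = 3436/49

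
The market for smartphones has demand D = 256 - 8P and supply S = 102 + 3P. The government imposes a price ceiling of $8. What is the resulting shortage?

Shortage = 66

Equilibrium price would be P* = 14, so the ceiling at 8 binds.
At P = 8: D = 256 − 8(8) = 192, S = 102 + 3(8) = 126.
Shortage = 192 − 126 = 66.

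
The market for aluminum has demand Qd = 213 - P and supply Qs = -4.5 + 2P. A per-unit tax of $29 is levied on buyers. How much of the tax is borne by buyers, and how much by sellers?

Buyers bear 58/3, sellers bear 29/3

Pre-tax equilibrium: P* = 72.5, Q* = 140.5.
Tax on buyers shifts demand to Qd = 213 − 1(P + 29) = 184 - P.
184 - P = -4.5 + 2P gives seller price Ps = 377/6; buyers pay Pb = 377/6 + 29 = 551/6.
New quantity: Q = 213 − 1(551/6) = 727/6.
Buyer burden = 551/6 − 72.5 = 58/3; seller burden = 72.5 − 377/6 = 29/3.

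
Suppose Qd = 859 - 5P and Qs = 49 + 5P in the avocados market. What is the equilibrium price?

Set Qd = Qs: 859 - 5P = 49 + 5P.
810 = 10P, so P* = 81.
Q* = 859 − 5(81) = 454.

P* = 81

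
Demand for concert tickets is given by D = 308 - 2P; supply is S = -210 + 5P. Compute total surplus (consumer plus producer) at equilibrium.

Equilibrium: 308 - 2P = -210 + 5P gives P* = 74, Q* = 160.
Demand choke price: P = 154; supply starts at P = 42.
CS = ½(154 − 74)(160) = 6400; PS = ½(74 − 42)(160) = 2560.

Total surplus = 8960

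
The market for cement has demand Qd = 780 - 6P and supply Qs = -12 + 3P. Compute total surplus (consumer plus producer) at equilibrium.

Total surplus = 15876

Equilibrium: 780 - 6P = -12 + 3P gives P* = 88, Q* = 252.
Demand choke price: P = 130; supply starts at P = 4.
CS = ½(130 − 88)(252) = 5292; PS = ½(88 − 4)(252) = 10584.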